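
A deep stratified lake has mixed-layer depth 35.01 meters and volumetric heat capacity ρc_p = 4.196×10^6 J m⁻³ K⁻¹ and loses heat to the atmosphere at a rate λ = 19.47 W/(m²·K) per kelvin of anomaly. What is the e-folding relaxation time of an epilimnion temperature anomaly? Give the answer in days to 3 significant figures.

87.3 days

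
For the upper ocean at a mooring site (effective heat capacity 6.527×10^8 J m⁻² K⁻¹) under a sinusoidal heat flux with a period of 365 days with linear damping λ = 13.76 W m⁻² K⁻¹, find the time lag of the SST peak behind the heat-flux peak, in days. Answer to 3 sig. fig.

Areal heat capacity C = 6.527×10^8 J m⁻² K⁻¹ (given).
ω = 2π / 3.15×10^7 s = 1.99×10^-7 s⁻¹.
Phase lag φ = arctan(Cω/λ) = arctan(130/13.76) = 1.47 rad.
Time lag = φ / ω = 1.47 / 1.99×10^-7 = 7.35×10^6 s = 85.1 days.

85.1 days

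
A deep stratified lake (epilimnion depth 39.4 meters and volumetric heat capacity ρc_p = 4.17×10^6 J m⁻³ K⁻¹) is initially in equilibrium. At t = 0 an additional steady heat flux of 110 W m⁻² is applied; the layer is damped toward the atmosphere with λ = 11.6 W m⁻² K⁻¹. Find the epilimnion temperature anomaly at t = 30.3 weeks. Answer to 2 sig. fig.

6.9 K

Areal heat capacity C = ρc_p × D = 4.17×10^6 × 39.4 = 1.64×10^8 J m⁻² K⁻¹.
τ = C / λ = 1.64×10^8 / 11.6 = 1.42×10^7 s.
Equilibrium anomaly ΔT_eq = F / λ = 110 / 11.6 = 9.48 K.
t = 30.3 weeks = 1.83×10^7 s, so t/τ = 1.29.
ΔT(t) = ΔT_eq (1 − e^(−t/τ)) = 9.48 × (1 − e^−1.29) = 6.88 K.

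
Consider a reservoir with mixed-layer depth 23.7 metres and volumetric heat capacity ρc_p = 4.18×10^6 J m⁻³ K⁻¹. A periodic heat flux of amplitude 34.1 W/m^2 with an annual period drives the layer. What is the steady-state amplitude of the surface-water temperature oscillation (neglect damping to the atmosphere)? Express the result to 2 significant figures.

Areal heat capacity C = ρc_p × D = 4.18×10^6 × 23.7 = 9.91×10^7 J/(m²·K).
Angular frequency ω = 2π / T = 2π / 3.15×10^7 s = 1.99×10^-7 s⁻¹.
Cω = 9.91×10^7 × 1.99×10^-7 = 19.7 W/(m²·K).
Amplitude A = F₀ / (Cω) = 34.1 / 19.7 = 1.73 K.

1.7 K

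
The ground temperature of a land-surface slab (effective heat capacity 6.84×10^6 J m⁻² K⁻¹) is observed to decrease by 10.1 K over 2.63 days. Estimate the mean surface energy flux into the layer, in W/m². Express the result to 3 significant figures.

Areal heat capacity C = 6.84×10^6 J m⁻² K⁻¹ (given).
Required heat per unit area: Q = C ΔT = 6.84×10^6 × -10.1 = -6.91×10^7 J/m².
Flux F = Q / Δt = -6.91×10^7 / 2.27×10^5 s = -304 W/m².

-304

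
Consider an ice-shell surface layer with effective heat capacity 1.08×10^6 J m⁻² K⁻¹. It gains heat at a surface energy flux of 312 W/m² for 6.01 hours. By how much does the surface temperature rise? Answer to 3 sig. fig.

6.25 K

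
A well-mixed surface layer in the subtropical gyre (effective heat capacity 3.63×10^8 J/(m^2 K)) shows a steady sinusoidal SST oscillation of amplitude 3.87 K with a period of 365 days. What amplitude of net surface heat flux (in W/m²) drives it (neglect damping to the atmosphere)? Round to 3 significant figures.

Areal heat capacity C = 3.63×10^8 J/(m^2 K) (given).
ω = 2π / 3.15×10^7 s = 1.99×10^-7 s⁻¹.
Cω = 3.63×10^8 × 1.99×10^-7 = 72.3 W/(m²·K).
F₀ = A × Cω = 3.87 × 72.3 = 280 W/m².

280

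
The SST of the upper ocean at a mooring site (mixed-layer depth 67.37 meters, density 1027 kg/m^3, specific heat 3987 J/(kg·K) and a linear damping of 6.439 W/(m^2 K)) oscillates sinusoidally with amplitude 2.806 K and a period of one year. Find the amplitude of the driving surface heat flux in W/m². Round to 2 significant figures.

Areal heat capacity C = ρ c_p D = 1027 × 3987 × 67.37 = 2.76×10^8 J/(m^2 K).
ω = 2π / 3.15×10^7 s = 1.99×10^-7 s⁻¹.
√((Cω)² + λ²) = √((55.0)² + 6.439²) = 55.3 W/(m²·K).
F₀ = A × √((Cω)²+λ²) = 2.806 × 55.3 = 155 W/m².

160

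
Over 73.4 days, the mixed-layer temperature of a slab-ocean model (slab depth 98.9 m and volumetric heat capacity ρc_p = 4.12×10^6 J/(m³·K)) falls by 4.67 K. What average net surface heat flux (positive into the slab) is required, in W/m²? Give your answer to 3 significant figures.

-300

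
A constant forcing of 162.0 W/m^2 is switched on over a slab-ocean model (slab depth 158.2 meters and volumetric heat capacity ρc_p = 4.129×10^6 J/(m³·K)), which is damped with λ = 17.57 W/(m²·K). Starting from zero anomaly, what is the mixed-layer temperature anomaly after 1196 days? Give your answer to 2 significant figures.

8.6 K

Areal heat capacity C = ρc_p × D = 4.129×10^6 × 158.2 = 6.53×10^8 J/(m^2 K).
τ = C / λ = 6.53×10^8 / 17.57 = 3.72×10^7 s.
Equilibrium anomaly ΔT_eq = F / λ = 162.0 / 17.57 = 9.22 K.
t = 1196 days = 1.03×10^8 s, so t/τ = 2.78.
ΔT(t) = ΔT_eq (1 − e^(−t/τ)) = 9.22 × (1 − e^−2.78) = 8.65 K.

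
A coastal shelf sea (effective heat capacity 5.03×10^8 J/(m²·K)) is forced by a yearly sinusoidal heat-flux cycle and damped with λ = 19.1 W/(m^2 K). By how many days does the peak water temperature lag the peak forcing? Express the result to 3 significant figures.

80.3 days

Areal heat capacity C = 5.03×10^8 J/(m²·K) (given).
ω = 2π / 3.15×10^7 s = 1.99×10^-7 s⁻¹.
Phase lag φ = arctan(Cω/λ) = arctan(100/19.1) = 1.38 rad.
Time lag = φ / ω = 1.38 / 1.99×10^-7 = 6.94×10^6 s = 80.3 days.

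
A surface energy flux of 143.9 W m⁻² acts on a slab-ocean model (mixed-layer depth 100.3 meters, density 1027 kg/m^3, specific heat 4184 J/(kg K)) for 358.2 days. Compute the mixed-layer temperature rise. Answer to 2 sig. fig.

10 K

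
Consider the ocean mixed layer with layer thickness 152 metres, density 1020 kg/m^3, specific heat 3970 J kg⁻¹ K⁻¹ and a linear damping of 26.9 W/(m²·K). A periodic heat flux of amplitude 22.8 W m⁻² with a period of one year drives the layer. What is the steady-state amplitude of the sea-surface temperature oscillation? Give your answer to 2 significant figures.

Areal heat capacity C = ρ c_p D = 1020 × 3970 × 152 = 6.16×10^8 J/(m²·K).
Angular frequency ω = 2π / T = 2π / 3.15×10^7 s = 1.99×10^-7 s⁻¹.
√((Cω)² + λ²) = √((123)² + 26.9²) = 126 W/(m²·K).
Amplitude A = F₀ / √((Cω)²+λ²) = 22.8 / 126 = 0.182 K.

0.18 K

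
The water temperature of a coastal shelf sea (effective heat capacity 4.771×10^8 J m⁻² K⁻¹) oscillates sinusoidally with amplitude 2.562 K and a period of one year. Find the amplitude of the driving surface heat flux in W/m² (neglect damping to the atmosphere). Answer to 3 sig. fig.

Areal heat capacity C = 4.771×10^8 J m⁻² K⁻¹ (given).
ω = 2π / 3.15×10^7 s = 1.99×10^-7 s⁻¹.
Cω = 4.77×10^8 × 1.99×10^-7 = 95.1 W/(m²·K).
F₀ = A × Cω = 2.562 × 95.1 = 244 W/m².

244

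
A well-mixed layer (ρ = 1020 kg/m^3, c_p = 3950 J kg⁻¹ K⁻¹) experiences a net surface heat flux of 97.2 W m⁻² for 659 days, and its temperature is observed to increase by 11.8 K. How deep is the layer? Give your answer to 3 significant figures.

116 m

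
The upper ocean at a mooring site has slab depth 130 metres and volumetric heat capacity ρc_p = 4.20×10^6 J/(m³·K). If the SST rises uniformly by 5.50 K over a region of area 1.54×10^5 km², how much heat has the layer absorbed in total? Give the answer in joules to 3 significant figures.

Areal heat capacity C = ρc_p × D = 4.20×10^6 × 130 = 5.46×10^8 J/(m^2 K).
Heat per unit area: q = C ΔT = 5.46×10^8 × 5.50 = 3.00×10^9 J/m².
Total heat: Q = q × A = 3.00×10^9 × (1.54×10^5 × 10⁶ m²) = 4.62×10^20 J.

4.62×10^20 J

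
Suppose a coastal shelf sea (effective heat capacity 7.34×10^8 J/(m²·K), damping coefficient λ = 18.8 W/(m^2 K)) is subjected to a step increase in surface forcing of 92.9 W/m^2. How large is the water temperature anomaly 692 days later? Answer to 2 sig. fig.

3.9 K

Areal heat capacity C = 7.34×10^8 J/(m²·K) (given).
τ = C / λ = 7.34×10^8 / 18.8 = 3.90×10^7 s.
Equilibrium anomaly ΔT_eq = F / λ = 92.9 / 18.8 = 4.94 K.
t = 692 days = 5.98×10^7 s, so t/τ = 1.53.
ΔT(t) = ΔT_eq (1 − e^(−t/τ)) = 4.94 × (1 − e^−1.53) = 3.87 K.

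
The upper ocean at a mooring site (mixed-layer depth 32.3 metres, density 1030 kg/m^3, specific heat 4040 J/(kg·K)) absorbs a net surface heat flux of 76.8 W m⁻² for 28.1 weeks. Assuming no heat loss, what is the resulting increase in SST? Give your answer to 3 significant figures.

9.71 K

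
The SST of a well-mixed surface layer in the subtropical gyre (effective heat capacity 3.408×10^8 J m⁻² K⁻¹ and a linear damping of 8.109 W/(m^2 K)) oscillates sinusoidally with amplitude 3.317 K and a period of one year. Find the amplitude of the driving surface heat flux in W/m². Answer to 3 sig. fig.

227

Areal heat capacity C = 3.408×10^8 J m⁻² K⁻¹ (given).
ω = 2π / 3.15×10^7 s = 1.99×10^-7 s⁻¹.
√((Cω)² + λ²) = √((67.9)² + 8.109²) = 68.4 W/(m²·K).
F₀ = A × √((Cω)²+λ²) = 3.317 × 68.4 = 227 W/m².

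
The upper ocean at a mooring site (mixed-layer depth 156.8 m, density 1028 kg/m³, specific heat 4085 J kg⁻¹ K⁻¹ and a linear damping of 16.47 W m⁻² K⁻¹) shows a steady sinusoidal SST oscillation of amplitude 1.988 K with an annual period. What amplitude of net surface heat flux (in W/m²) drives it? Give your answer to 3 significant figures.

Areal heat capacity C = ρ c_p D = 1028 × 4085 × 156.8 = 6.58×10^8 J/(m²·K).
ω = 2π / 3.15×10^7 s = 1.99×10^-7 s⁻¹.
√((Cω)² + λ²) = √((131)² + 16.47²) = 132 W/(m²·K).
F₀ = A × √((Cω)²+λ²) = 1.988 × 132 = 263 W/m².

263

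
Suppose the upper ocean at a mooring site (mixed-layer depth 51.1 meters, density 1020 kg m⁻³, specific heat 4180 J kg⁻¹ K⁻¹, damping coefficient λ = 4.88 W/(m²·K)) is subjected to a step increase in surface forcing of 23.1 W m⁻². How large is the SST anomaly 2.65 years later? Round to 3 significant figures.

4.01 K

Areal heat capacity C = ρ c_p D = 1020 × 4180 × 51.1 = 2.18×10^8 J m⁻² K⁻¹.
τ = C / λ = 2.18×10^8 / 4.88 = 4.46×10^7 s.
Equilibrium anomaly ΔT_eq = F / λ = 23.1 / 4.88 = 4.73 K.
t = 2.65 years = 8.36×10^7 s, so t/τ = 1.87.
ΔT(t) = ΔT_eq (1 − e^(−t/τ)) = 4.73 × (1 − e^−1.87) = 4.01 K.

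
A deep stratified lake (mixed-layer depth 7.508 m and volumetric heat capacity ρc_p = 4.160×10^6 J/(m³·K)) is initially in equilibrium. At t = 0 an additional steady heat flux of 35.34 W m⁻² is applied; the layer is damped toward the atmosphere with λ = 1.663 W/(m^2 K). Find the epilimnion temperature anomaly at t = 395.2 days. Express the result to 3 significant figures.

Areal heat capacity C = ρc_p × D = 4.160×10^6 × 7.508 = 3.12×10^7 J m⁻² K⁻¹.
τ = C / λ = 3.12×10^7 / 1.663 = 1.88×10^7 s.
Equilibrium anomaly ΔT_eq = F / λ = 35.34 / 1.663 = 21.3 K.
t = 395.2 days = 3.41×10^7 s, so t/τ = 1.82.
ΔT(t) = ΔT_eq (1 − e^(−t/τ)) = 21.3 × (1 − e^−1.82) = 17.8 K.

17.8 K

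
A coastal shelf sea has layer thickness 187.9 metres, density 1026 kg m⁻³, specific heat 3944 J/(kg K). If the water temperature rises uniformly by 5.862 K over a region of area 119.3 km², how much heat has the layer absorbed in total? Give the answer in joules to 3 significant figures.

Areal heat capacity C = ρ c_p D = 1026 × 3944 × 187.9 = 7.60×10^8 J/(m^2 K).
Heat per unit area: q = C ΔT = 7.60×10^8 × 5.862 = 4.46×10^9 J/m².
Total heat: Q = q × A = 4.46×10^9 × (119.3 × 10⁶ m²) = 5.32×10^17 J.

5.32×10^17 J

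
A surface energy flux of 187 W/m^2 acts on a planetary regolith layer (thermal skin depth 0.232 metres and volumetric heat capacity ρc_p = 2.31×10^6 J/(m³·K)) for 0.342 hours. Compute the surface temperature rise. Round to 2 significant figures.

Areal heat capacity C = ρc_p × D = 2.31×10^6 × 0.232 = 5.36×10^5 J/(m^2 K).
Net heat input Q = F Δt = 187 × (0.342 hours × 3600 s/hour) = 2.30×10^5 J/m².
ΔT = Q / C = 2.30×10^5 / 5.36×10^5 = 0.430 K.

0.43 K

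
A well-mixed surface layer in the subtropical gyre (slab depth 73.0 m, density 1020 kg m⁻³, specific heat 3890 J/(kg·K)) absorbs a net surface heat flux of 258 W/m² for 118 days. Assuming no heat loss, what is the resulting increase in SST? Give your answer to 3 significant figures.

9.08 K

Areal heat capacity C = ρ c_p D = 1020 × 3890 × 73.0 = 2.90×10^8 J/(m²·K).
Net heat input Q = F Δt = 258 × (118 days × 86400 s/day) = 2.63×10^9 J/m².
ΔT = Q / C = 2.63×10^9 / 2.90×10^8 = 9.08 K.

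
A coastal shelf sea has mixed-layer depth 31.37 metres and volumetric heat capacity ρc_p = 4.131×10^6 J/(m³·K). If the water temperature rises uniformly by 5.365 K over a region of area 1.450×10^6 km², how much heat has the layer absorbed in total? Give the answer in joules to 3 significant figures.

1.01×10^21 J

Areal heat capacity C = ρc_p × D = 4.131×10^6 × 31.37 = 1.30×10^8 J/(m²·K).
Heat per unit area: q = C ΔT = 1.30×10^8 × 5.365 = 6.95×10^8 J/m².
Total heat: Q = q × A = 6.95×10^8 × (1.450×10^6 × 10⁶ m²) = 1.01×10^21 J.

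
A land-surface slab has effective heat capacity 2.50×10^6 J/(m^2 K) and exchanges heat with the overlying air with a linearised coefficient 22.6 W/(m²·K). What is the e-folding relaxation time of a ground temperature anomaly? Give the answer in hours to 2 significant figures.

31 hours

Areal heat capacity C = 2.50×10^6 J/(m^2 K) (given).
Relaxation time τ = C / λ = 2.50×10^6 / 22.6 = 1.11×10^5 s.
In hours: 1.11×10^5 s / (3600 s/hour) = 30.7 hours.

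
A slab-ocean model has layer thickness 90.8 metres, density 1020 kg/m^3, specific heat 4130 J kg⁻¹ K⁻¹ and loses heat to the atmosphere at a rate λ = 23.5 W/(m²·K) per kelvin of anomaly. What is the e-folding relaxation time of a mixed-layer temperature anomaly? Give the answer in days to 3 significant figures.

Areal heat capacity C = ρ c_p D = 1020 × 4130 × 90.8 = 3.83×10^8 J m⁻² K⁻¹.
Relaxation time τ = C / λ = 3.83×10^8 / 23.5 = 1.63×10^7 s.
In days: 1.63×10^7 s / (86400 s/day) = 188 days.

188 days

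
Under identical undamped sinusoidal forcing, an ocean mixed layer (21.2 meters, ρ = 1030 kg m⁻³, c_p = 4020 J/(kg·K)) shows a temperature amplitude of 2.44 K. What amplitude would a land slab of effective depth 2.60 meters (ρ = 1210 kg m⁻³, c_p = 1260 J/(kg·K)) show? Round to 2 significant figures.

54 K

C_ocean = 8.78×10^7 J/(m²·K); C_land = 3.96×10^6 J/(m²·K).
A ∝ 1/C ⇒ A_land = A_ocean × C_ocean/C_land = 2.44 × 22.1 = 54.0 K.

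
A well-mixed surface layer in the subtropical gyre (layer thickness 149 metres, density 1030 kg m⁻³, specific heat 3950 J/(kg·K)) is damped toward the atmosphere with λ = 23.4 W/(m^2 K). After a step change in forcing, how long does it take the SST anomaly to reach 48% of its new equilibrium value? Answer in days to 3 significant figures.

Areal heat capacity C = ρ c_p D = 1030 × 3950 × 149 = 6.06×10^8 J/(m^2 K).
τ = C / λ = 6.06×10^8 / 23.4 = 2.59×10^7 s.
Fraction reached: 1 − e^(−t/τ) = 0.48 ⇒ t = −τ ln(1 − 0.48) = τ × 0.654.
t = 1.69×10^7 s = 196 days.

196 days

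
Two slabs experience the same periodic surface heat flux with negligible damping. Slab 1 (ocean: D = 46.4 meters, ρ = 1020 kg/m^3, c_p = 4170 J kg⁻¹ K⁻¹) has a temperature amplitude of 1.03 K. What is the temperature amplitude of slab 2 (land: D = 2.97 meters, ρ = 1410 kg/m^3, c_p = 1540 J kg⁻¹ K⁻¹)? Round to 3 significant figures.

31.5 K

C_ocean = 1.97×10^8 J/(m²·K); C_land = 6.45×10^6 J/(m²·K).
A ∝ 1/C ⇒ A_land = A_ocean × C_ocean/C_land = 1.03 × 30.6 = 31.5 K.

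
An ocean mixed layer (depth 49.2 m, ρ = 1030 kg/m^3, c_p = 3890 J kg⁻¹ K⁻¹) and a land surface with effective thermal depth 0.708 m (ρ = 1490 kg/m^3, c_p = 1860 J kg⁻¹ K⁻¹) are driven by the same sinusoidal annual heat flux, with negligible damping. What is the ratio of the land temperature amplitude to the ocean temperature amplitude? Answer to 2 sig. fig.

100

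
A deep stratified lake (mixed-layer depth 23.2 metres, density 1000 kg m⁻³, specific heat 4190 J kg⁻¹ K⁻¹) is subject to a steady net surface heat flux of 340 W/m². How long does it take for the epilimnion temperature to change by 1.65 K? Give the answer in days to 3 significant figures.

5.46 days

Areal heat capacity C = ρ c_p D = 1000 × 4190 × 23.2 = 9.72×10^7 J/(m²·K).
Time required: Δt = C ΔT / F = 9.72×10^7 × 1.65 / 340 = 4.72×10^5 s.
In days: 4.72×10^5 s / (86400 s/day) = 5.46 days.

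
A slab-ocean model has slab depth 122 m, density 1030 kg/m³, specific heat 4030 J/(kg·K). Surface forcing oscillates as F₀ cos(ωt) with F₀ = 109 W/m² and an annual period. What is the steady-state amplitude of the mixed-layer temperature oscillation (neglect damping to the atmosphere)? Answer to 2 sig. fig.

Areal heat capacity C = ρ c_p D = 1030 × 4030 × 122 = 5.06×10^8 J/(m^2 K).
Angular frequency ω = 2π / T = 2π / 3.15×10^7 s = 1.99×10^-7 s⁻¹.
Cω = 5.06×10^8 × 1.99×10^-7 = 101 W/(m²·K).
Amplitude A = F₀ / (Cω) = 109 / 101 = 1.08 K.

1.1 K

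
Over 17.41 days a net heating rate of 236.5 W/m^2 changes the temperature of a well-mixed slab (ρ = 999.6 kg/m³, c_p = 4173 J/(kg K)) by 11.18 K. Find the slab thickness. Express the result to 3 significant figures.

Heat input Q = F Δt = 236.5 × 1.50×10^6 s = 3.56×10^8 J/m².
Required areal heat capacity C = Q / ΔT = 3.18×10^7 J/(m²·K).
Depth D = C / (ρ c_p) = 3.18×10^7 / (999.6 × 4173) = 7.63 m.

7.63 m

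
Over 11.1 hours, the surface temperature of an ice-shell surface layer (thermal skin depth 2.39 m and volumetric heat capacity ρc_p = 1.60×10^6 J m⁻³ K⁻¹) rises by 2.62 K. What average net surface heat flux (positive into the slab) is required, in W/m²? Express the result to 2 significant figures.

250

Areal heat capacity C = ρc_p × D = 1.60×10^6 × 2.39 = 3.82×10^6 J/(m^2 K).
Required heat per unit area: Q = C ΔT = 3.82×10^6 × 2.62 = 1.00×10^7 J/m².
Flux F = Q / Δt = 1.00×10^7 / 40000 s = 251 W/m².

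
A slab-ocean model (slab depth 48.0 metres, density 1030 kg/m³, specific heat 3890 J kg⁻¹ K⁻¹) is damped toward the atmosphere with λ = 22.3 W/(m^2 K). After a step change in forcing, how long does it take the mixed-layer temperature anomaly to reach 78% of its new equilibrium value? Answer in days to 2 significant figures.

Areal heat capacity C = ρ c_p D = 1030 × 3890 × 48.0 = 1.92×10^8 J/(m²·K).
τ = C / λ = 1.92×10^8 / 22.3 = 8.62×10^6 s.
Fraction reached: 1 − e^(−t/τ) = 0.78 ⇒ t = −τ ln(1 − 0.78) = τ × 1.51.
t = 1.31×10^7 s = 151 days.

150 days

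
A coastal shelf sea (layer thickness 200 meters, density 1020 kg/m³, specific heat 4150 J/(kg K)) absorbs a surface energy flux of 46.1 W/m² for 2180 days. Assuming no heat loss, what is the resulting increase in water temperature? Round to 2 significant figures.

Areal heat capacity C = ρ c_p D = 1020 × 4150 × 200 = 8.47×10^8 J m⁻² K⁻¹.
Net heat input Q = F Δt = 46.1 × (2180 days × 86400 s/day) = 8.68×10^9 J/m².
ΔT = Q / C = 8.68×10^9 / 8.47×10^8 = 10.3 K.

10 K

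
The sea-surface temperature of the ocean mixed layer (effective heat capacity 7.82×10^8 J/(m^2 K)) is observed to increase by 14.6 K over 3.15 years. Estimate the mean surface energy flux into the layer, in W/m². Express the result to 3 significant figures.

Areal heat capacity C = 7.82×10^8 J/(m^2 K) (given).
Required heat per unit area: Q = C ΔT = 7.82×10^8 × 14.6 = 1.14×10^10 J/m².
Flux F = Q / Δt = 1.14×10^10 / 9.94×10^7 s = 115 W/m².

115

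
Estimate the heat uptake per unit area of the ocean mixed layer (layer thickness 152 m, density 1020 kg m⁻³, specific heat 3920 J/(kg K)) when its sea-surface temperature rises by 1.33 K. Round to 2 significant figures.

8.1×10^8

Areal heat capacity C = ρ c_p D = 1020 × 3920 × 152 = 6.08×10^8 J/(m^2 K).
ΔQ = C ΔT = 6.08×10^8 × 1.33 = 8.08×10^8 J/m².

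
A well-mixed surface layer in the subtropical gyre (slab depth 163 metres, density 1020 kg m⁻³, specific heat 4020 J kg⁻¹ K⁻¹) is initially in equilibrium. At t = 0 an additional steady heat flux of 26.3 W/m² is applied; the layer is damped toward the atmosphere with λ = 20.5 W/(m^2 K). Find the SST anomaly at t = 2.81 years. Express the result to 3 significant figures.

Areal heat capacity C = ρ c_p D = 1020 × 4020 × 163 = 6.68×10^8 J/(m^2 K).
τ = C / λ = 6.68×10^8 / 20.5 = 3.26×10^7 s.
Equilibrium anomaly ΔT_eq = F / λ = 26.3 / 20.5 = 1.28 K.
t = 2.81 years = 8.87×10^7 s, so t/τ = 2.72.
ΔT(t) = ΔT_eq (1 − e^(−t/τ)) = 1.28 × (1 − e^−2.72) = 1.20 K.

1.20 K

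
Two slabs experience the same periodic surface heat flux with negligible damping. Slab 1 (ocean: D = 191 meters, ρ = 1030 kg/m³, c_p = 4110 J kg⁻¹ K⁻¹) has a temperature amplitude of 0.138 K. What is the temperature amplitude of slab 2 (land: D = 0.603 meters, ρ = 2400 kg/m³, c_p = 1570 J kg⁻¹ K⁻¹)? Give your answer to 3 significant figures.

C_ocean = 8.09×10^8 J/(m²·K); C_land = 2.27×10^6 J/(m²·K).
A ∝ 1/C ⇒ A_land = A_ocean × C_ocean/C_land = 0.138 × 356 = 49.1 K.

49.1 K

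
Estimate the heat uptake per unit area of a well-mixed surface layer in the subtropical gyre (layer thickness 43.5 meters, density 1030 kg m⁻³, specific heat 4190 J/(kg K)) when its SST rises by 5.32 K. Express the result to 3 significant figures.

Areal heat capacity C = ρ c_p D = 1030 × 4190 × 43.5 = 1.88×10^8 J/(m^2 K).
ΔQ = C ΔT = 1.88×10^8 × 5.32 = 9.99×10^8 J/m².

9.99×10^8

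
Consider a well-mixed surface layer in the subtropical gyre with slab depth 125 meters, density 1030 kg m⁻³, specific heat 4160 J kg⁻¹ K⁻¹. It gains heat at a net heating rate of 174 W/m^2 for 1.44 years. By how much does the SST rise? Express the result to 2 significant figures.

15 K

Areal heat capacity C = ρ c_p D = 1030 × 4160 × 125 = 5.36×10^8 J m⁻² K⁻¹.
Net heat input Q = F Δt = 174 × (1.44 years × 3.156×10^7 s/year) = 7.91×10^9 J/m².
ΔT = Q / C = 7.91×10^9 / 5.36×10^8 = 14.8 K.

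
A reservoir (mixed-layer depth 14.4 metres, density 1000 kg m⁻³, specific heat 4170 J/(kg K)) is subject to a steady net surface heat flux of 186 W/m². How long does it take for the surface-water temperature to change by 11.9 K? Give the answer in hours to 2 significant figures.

1100 hours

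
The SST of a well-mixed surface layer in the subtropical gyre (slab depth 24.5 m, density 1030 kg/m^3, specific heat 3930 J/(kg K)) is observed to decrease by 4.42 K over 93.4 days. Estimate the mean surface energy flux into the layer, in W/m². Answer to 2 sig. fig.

-54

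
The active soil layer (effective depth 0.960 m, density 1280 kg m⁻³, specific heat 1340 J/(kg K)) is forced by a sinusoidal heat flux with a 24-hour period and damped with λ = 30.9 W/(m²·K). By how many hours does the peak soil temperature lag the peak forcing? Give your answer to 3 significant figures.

Areal heat capacity C = ρ c_p D = 1280 × 1340 × 0.960 = 1.65×10^6 J m⁻² K⁻¹.
ω = 2π / 86400 s = 7.27×10^-5 s⁻¹.
Phase lag φ = arctan(Cω/λ) = arctan(120/30.9) = 1.32 rad.
Time lag = φ / ω = 1.32 / 7.27×10^-5 = 18100 s = 5.04 hours.

5.04 hours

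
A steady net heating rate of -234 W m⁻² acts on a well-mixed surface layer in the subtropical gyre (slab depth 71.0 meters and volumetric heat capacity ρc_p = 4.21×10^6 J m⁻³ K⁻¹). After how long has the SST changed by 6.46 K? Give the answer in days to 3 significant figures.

95.5 days

Areal heat capacity C = ρc_p × D = 4.21×10^6 × 71.0 = 2.99×10^8 J/(m^2 K).
Time required: Δt = C ΔT / F = 2.99×10^8 × -6.46 / -234 = 8.25×10^6 s.
In days: 8.25×10^6 s / (86400 s/day) = 95.5 days.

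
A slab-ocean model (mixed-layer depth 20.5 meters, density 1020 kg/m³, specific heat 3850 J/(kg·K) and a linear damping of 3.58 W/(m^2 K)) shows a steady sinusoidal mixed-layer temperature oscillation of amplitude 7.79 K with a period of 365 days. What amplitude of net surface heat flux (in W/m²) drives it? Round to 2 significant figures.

130

Areal heat capacity C = ρ c_p D = 1020 × 3850 × 20.5 = 8.05×10^7 J/(m^2 K).
ω = 2π / 3.15×10^7 s = 1.99×10^-7 s⁻¹.
√((Cω)² + λ²) = √((16.0)² + 3.58²) = 16.4 W/(m²·K).
F₀ = A × √((Cω)²+λ²) = 7.79 × 16.4 = 128 W/m².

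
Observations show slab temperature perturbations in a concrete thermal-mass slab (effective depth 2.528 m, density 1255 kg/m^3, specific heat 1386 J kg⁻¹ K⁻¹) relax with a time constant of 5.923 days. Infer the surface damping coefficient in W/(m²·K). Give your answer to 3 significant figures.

8.59

Areal heat capacity C = ρ c_p D = 1255 × 1386 × 2.528 = 4.40×10^6 J/(m^2 K).
τ = 5.923 days = 5.12×10^5 s.
λ = C / τ = 4.40×10^6 / 5.12×10^5 = 8.59 W/(m²·K).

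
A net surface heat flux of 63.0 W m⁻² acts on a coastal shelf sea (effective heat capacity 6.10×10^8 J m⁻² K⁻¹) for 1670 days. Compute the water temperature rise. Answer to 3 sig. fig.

14.9 K

Areal heat capacity C = 6.10×10^8 J m⁻² K⁻¹ (given).
Net heat input Q = F Δt = 63.0 × (1670 days × 86400 s/day) = 9.09×10^9 J/m².
ΔT = Q / C = 9.09×10^9 / 6.10×10^8 = 14.9 K.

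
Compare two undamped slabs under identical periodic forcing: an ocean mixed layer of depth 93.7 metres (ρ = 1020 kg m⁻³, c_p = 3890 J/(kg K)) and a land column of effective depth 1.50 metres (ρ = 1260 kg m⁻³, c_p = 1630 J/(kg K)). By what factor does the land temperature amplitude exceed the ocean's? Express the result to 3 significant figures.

121

C_ocean = 1020 × 3890 × 93.7 = 3.72×10^8 J/(m²·K).
C_land = 1260 × 1630 × 1.50 = 3.08×10^6 J/(m²·K).
Undamped amplitude ∝ 1/C, so A_land/A_ocean = C_ocean/C_land = 121.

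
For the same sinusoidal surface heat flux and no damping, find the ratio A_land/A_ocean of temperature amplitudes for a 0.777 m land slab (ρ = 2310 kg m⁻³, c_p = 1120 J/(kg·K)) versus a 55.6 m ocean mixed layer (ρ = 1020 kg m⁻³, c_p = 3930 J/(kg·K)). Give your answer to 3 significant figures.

C_ocean = 1020 × 3930 × 55.6 = 2.23×10^8 J/(m²·K).
C_land = 2310 × 1120 × 0.777 = 2.01×10^6 J/(m²·K).
Undamped amplitude ∝ 1/C, so A_land/A_ocean = C_ocean/C_land = 111.

111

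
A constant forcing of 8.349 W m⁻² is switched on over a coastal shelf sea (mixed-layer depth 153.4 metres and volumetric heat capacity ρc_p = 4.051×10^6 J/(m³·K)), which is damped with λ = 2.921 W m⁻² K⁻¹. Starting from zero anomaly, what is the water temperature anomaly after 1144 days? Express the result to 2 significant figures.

Areal heat capacity C = ρc_p × D = 4.051×10^6 × 153.4 = 6.21×10^8 J/(m^2 K).
τ = C / λ = 6.21×10^8 / 2.921 = 2.13×10^8 s.
Equilibrium anomaly ΔT_eq = F / λ = 8.349 / 2.921 = 2.86 K.
t = 1144 days = 9.88×10^7 s, so t/τ = 0.465.
ΔT(t) = ΔT_eq (1 − e^(−t/τ)) = 2.86 × (1 − e^−0.465) = 1.06 K.

1.1 K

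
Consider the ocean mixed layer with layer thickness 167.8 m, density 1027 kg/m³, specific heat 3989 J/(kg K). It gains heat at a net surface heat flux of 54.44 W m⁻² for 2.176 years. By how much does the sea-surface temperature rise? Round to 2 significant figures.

5.4 K

Areal heat capacity C = ρ c_p D = 1027 × 3989 × 167.8 = 6.87×10^8 J/(m²·K).
Net heat input Q = F Δt = 54.44 × (2.176 years × 3.156×10^7 s/year) = 3.74×10^9 J/m².
ΔT = Q / C = 3.74×10^9 / 6.87×10^8 = 5.44 K.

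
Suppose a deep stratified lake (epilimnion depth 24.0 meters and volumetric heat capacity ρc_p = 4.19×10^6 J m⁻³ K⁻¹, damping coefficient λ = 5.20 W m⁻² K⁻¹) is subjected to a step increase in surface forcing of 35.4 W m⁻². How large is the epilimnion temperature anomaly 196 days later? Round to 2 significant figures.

4.0 K

Areal heat capacity C = ρc_p × D = 4.19×10^6 × 24.0 = 1.01×10^8 J/(m²·K).
τ = C / λ = 1.01×10^8 / 5.20 = 1.93×10^7 s.
Equilibrium anomaly ΔT_eq = F / λ = 35.4 / 5.20 = 6.81 K.
t = 196 days = 1.69×10^7 s, so t/τ = 0.876.
ΔT(t) = ΔT_eq (1 − e^(−t/τ)) = 6.81 × (1 − e^−0.876) = 3.97 K.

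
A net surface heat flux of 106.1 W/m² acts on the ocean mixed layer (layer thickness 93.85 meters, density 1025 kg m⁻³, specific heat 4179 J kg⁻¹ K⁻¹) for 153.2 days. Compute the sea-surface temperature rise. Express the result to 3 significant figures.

Areal heat capacity C = ρ c_p D = 1025 × 4179 × 93.85 = 4.02×10^8 J/(m^2 K).
Net heat input Q = F Δt = 106.1 × (153.2 days × 86400 s/day) = 1.40×10^9 J/m².
ΔT = Q / C = 1.40×10^9 / 4.02×10^8 = 3.49 K.

3.49 K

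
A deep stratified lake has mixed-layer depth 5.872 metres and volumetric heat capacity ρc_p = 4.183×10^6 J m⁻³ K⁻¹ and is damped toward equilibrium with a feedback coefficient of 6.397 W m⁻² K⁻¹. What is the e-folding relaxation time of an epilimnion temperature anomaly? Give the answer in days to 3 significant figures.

Areal heat capacity C = ρc_p × D = 4.183×10^6 × 5.872 = 2.46×10^7 J/(m²·K).
Relaxation time τ = C / λ = 2.46×10^7 / 6.397 = 3.84×10^6 s.
In days: 3.84×10^6 s / (86400 s/day) = 44.4 days.

44.4 days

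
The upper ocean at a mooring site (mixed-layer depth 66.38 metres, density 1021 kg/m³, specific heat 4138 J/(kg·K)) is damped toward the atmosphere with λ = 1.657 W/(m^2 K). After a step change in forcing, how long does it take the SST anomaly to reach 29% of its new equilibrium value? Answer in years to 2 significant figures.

1.8 years

Areal heat capacity C = ρ c_p D = 1021 × 4138 × 66.38 = 2.80×10^8 J/(m²·K).
τ = C / λ = 2.80×10^8 / 1.657 = 1.69×10^8 s.
Fraction reached: 1 − e^(−t/τ) = 0.29 ⇒ t = −τ ln(1 − 0.29) = τ × 0.342.
t = 5.80×10^7 s = 1.84 years.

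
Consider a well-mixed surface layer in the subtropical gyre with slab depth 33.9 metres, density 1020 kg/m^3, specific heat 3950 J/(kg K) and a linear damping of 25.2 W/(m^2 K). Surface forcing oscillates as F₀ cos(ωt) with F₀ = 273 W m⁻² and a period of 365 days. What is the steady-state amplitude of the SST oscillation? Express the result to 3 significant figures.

Areal heat capacity C = ρ c_p D = 1020 × 3950 × 33.9 = 1.37×10^8 J m⁻² K⁻¹.
Angular frequency ω = 2π / T = 2π / 3.15×10^7 s = 1.99×10^-7 s⁻¹.
√((Cω)² + λ²) = √((27.2)² + 25.2²) = 37.1 W/(m²·K).
Amplitude A = F₀ / √((Cω)²+λ²) = 273 / 37.1 = 7.36 K.

7.36 K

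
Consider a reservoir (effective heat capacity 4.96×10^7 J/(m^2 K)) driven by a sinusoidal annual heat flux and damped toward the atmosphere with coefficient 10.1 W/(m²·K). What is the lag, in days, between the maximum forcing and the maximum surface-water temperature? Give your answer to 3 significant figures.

45.0 days

Areal heat capacity C = 4.96×10^7 J/(m^2 K) (given).
ω = 2π / 3.15×10^7 s = 1.99×10^-7 s⁻¹.
Phase lag φ = arctan(Cω/λ) = arctan(9.88/10.1) = 0.775 rad.
Time lag = φ / ω = 0.775 / 1.99×10^-7 = 3.89×10^6 s = 45.0 days.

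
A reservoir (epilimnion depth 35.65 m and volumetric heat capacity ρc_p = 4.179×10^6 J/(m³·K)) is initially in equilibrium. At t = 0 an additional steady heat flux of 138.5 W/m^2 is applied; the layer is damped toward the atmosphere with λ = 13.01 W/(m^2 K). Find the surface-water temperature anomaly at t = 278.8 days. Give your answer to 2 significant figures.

Areal heat capacity C = ρc_p × D = 4.179×10^6 × 35.65 = 1.49×10^8 J m⁻² K⁻¹.
τ = C / λ = 1.49×10^8 / 13.01 = 1.15×10^7 s.
Equilibrium anomaly ΔT_eq = F / λ = 138.5 / 13.01 = 10.6 K.
t = 278.8 days = 2.41×10^7 s, so t/τ = 2.10.
ΔT(t) = ΔT_eq (1 − e^(−t/τ)) = 10.6 × (1 − e^−2.10) = 9.35 K.

9.3 K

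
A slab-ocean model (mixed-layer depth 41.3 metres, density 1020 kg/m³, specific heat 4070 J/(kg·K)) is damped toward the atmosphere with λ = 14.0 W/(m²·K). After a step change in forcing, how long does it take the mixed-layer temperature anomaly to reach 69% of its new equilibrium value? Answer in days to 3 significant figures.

166 days

Areal heat capacity C = ρ c_p D = 1020 × 4070 × 41.3 = 1.71×10^8 J/(m²·K).
τ = C / λ = 1.71×10^8 / 14.0 = 1.22×10^7 s.
Fraction reached: 1 − e^(−t/τ) = 0.69 ⇒ t = −τ ln(1 − 0.69) = τ × 1.17.
t = 1.43×10^7 s = 166 days.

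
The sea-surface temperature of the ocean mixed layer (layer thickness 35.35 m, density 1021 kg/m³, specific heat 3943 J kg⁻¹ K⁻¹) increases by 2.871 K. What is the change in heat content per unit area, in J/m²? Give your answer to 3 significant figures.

4.09×10^8

Areal heat capacity C = ρ c_p D = 1021 × 3943 × 35.35 = 1.42×10^8 J m⁻² K⁻¹.
ΔQ = C ΔT = 1.42×10^8 × 2.871 = 4.09×10^8 J/m².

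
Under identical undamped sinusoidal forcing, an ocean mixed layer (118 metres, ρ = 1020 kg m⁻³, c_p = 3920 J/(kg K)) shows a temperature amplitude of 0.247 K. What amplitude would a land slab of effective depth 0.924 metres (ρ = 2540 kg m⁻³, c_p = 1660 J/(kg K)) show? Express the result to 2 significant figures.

30 K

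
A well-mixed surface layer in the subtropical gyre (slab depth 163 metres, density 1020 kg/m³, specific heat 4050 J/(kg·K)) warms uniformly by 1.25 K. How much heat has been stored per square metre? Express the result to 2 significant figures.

Areal heat capacity C = ρ c_p D = 1020 × 4050 × 163 = 6.73×10^8 J/(m^2 K).
ΔQ = C ΔT = 6.73×10^8 × 1.25 = 8.42×10^8 J/m².

8.4×10^8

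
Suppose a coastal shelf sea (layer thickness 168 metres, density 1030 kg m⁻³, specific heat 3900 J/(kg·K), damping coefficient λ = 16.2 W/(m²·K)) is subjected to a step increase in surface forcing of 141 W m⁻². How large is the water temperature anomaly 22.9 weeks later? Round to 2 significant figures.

2.5 K

Areal heat capacity C = ρ c_p D = 1030 × 3900 × 168 = 6.75×10^8 J m⁻² K⁻¹.
τ = C / λ = 6.75×10^8 / 16.2 = 4.17×10^7 s.
Equilibrium anomaly ΔT_eq = F / λ = 141 / 16.2 = 8.70 K.
t = 22.9 weeks = 1.38×10^7 s, so t/τ = 0.332.
ΔT(t) = ΔT_eq (1 − e^(−t/τ)) = 8.70 × (1 − e^−0.332) = 2.46 K.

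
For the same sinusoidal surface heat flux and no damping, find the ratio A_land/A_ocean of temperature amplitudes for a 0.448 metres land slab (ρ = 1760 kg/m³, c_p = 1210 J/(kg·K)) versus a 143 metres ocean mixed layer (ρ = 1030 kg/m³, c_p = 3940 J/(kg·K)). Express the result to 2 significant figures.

C_ocean = 1030 × 3940 × 143 = 5.80×10^8 J/(m²·K).
C_land = 1760 × 1210 × 0.448 = 9.54×10^5 J/(m²·K).
Undamped amplitude ∝ 1/C, so A_land/A_ocean = C_ocean/C_land = 608.

610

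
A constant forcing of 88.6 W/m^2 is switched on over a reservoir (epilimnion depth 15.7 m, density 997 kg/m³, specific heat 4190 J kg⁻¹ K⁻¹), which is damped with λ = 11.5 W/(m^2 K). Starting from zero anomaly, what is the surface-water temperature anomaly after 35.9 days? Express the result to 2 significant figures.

3.2 K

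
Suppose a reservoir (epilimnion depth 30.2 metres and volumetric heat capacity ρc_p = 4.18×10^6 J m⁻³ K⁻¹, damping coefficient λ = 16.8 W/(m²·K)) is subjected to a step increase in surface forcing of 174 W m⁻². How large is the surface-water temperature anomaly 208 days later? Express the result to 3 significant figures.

Areal heat capacity C = ρc_p × D = 4.18×10^6 × 30.2 = 1.26×10^8 J/(m²·K).
τ = C / λ = 1.26×10^8 / 16.8 = 7.51×10^6 s.
Equilibrium anomaly ΔT_eq = F / λ = 174 / 16.8 = 10.4 K.
t = 208 days = 1.80×10^7 s, so t/τ = 2.39.
ΔT(t) = ΔT_eq (1 − e^(−t/τ)) = 10.4 × (1 − e^−2.39) = 9.41 K.

9.41 K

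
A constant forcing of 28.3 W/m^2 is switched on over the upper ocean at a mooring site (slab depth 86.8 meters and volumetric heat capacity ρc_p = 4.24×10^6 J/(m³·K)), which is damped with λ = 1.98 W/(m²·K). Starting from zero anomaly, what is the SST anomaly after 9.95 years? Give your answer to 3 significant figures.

Areal heat capacity C = ρc_p × D = 4.24×10^6 × 86.8 = 3.68×10^8 J m⁻² K⁻¹.
τ = C / λ = 3.68×10^8 / 1.98 = 1.86×10^8 s.
Equilibrium anomaly ΔT_eq = F / λ = 28.3 / 1.98 = 14.3 K.
t = 9.95 years = 3.14×10^8 s, so t/τ = 1.69.
ΔT(t) = ΔT_eq (1 − e^(−t/τ)) = 14.3 × (1 − e^−1.69) = 11.7 K.

11.7 K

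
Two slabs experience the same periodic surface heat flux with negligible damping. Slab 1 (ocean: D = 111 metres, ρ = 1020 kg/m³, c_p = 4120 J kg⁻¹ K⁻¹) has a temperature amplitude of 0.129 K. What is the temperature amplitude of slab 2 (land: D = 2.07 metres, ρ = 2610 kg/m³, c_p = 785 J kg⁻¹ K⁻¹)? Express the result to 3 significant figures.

14.2 K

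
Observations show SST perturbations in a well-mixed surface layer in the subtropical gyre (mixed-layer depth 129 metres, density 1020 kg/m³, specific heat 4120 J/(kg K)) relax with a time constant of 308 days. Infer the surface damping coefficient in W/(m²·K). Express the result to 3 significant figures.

20.4

Areal heat capacity C = ρ c_p D = 1020 × 4120 × 129 = 5.42×10^8 J/(m²·K).
τ = 308 days = 2.66×10^7 s.
λ = C / τ = 5.42×10^8 / 2.66×10^7 = 20.4 W/(m²·K).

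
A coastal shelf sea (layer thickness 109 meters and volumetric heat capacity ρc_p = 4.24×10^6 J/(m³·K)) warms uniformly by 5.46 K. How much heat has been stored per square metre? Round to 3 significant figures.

2.52×10^9

Areal heat capacity C = ρc_p × D = 4.24×10^6 × 109 = 4.62×10^8 J m⁻² K⁻¹.
ΔQ = C ΔT = 4.62×10^8 × 5.46 = 2.52×10^9 J/m².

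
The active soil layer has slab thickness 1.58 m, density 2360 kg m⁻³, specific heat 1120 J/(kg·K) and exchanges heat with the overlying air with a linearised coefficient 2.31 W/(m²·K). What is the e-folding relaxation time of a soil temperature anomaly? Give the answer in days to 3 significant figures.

20.9 days

Areal heat capacity C = ρ c_p D = 2360 × 1120 × 1.58 = 4.18×10^6 J m⁻² K⁻¹.
Relaxation time τ = C / λ = 4.18×10^6 / 2.31 = 1.81×10^6 s.
In days: 1.81×10^6 s / (86400 s/day) = 20.9 days.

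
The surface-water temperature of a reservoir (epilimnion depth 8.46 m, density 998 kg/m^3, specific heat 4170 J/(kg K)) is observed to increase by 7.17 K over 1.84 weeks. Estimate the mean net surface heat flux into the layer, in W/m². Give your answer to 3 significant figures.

227

Areal heat capacity C = ρ c_p D = 998 × 4170 × 8.46 = 3.52×10^7 J/(m²·K).
Required heat per unit area: Q = C ΔT = 3.52×10^7 × 7.17 = 2.52×10^8 J/m².
Flux F = Q / Δt = 2.52×10^8 / 1.11×10^6 s = 227 W/m².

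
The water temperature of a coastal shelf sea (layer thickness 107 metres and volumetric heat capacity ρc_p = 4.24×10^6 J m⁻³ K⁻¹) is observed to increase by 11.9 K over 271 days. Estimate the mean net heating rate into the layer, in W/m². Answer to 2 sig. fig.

230

Areal heat capacity C = ρc_p × D = 4.24×10^6 × 107 = 4.54×10^8 J m⁻² K⁻¹.
Required heat per unit area: Q = C ΔT = 4.54×10^8 × 11.9 = 5.40×10^9 J/m².
Flux F = Q / Δt = 5.40×10^9 / 2.34×10^7 s = 231 W/m².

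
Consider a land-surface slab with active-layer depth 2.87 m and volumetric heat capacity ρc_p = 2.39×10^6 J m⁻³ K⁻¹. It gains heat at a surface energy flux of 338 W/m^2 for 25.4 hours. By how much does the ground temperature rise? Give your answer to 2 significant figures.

Areal heat capacity C = ρc_p × D = 2.39×10^6 × 2.87 = 6.86×10^6 J/(m²·K).
Net heat input Q = F Δt = 338 × (25.4 hours × 3600 s/hour) = 3.09×10^7 J/m².
ΔT = Q / C = 3.09×10^7 / 6.86×10^6 = 4.51 K.

4.5 K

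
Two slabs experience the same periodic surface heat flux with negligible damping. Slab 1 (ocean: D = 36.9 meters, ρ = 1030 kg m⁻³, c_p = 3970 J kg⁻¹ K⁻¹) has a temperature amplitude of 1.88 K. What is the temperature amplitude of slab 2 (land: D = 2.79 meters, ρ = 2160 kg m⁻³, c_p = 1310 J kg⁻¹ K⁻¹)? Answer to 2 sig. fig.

36 K

C_ocean = 1.51×10^8 J/(m²·K); C_land = 7.89×10^6 J/(m²·K).
A ∝ 1/C ⇒ A_land = A_ocean × C_ocean/C_land = 1.88 × 19.1 = 35.9 K.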